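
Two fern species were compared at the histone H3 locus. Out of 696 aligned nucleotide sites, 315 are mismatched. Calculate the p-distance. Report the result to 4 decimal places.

p = 315/696 = 0.452586… ≈ 0.4526 (to 4 d.p.).

0.4526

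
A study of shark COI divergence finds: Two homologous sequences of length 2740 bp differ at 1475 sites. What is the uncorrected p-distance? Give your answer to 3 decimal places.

p = 1475/2740 = 0.538321… ≈ 0.538 (to 3 d.p.).

0.538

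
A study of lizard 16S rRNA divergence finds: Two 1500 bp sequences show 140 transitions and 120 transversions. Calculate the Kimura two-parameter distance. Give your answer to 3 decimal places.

0.199

P = 140/1500 ≈ 0.093333 and Q = 120/1500 = 0.08.
Under the Kimura two-parameter model, d = −½ ln(1 − 2P − Q) − ¼ ln(1 − 2Q).
1 − 2P − Q = 0.733334, giving −½ ln(0.733334) = 0.155077.
1 − 2Q = 0.84, giving −¼ ln(0.84) = 0.043588.
d = 0.155077 + 0.043588 = 0.198665.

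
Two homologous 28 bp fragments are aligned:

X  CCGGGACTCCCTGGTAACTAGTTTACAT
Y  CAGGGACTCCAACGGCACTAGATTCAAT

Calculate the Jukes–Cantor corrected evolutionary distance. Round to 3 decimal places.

The sequences differ at 9 of 28 sites (2, 11, 12, 13, 15, 16, 22, 25, 26), so p = 9/28 ≈ 0.321429.
d = −(3/4) ln(1 − 4p/3) = −0.75 ln(1 − 0.428572) = −0.75 ln(0.571428)
  = −0.75 × (-0.559617) = 0.419713 substitutions/site.

0.420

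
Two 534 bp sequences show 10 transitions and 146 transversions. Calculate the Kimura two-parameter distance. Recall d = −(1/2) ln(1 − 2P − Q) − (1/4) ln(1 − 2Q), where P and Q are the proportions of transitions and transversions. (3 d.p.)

P = 10/534 ≈ 0.018727 and Q = 146/534 ≈ 0.273408.
Under the Kimura two-parameter model, d = −½ ln(1 − 2P − Q) − ¼ ln(1 − 2Q).
1 − 2P − Q = 0.689138, giving −½ ln(0.689138) = 0.186157.
1 − 2Q = 0.453184, giving −¼ ln(0.453184) = 0.197864.
d = 0.186157 + 0.197864 = 0.384021.

0.384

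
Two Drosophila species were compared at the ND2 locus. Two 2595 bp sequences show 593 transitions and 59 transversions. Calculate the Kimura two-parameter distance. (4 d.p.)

P = 593/2595 ≈ 0.228516 and Q = 59/2595 ≈ 0.022736.
Under the Kimura two-parameter model, d = −½ ln(1 − 2P − Q) − ¼ ln(1 − 2Q).
1 − 2P − Q = 0.520232, giving −½ ln(0.520232) = 0.326740.
1 − 2Q = 0.954528, giving −¼ ln(0.954528) = 0.011635.
d = 0.326740 + 0.011635 = 0.338375.

0.3384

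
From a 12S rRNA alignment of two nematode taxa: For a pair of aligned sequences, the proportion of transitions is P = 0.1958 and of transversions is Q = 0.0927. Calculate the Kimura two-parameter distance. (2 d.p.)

Under the Kimura two-parameter model, d = −½ ln(1 − 2P − Q) − ¼ ln(1 − 2Q).
1 − 2P − Q = 0.5157, giving −½ ln(0.5157) = 0.331115.
1 − 2Q = 0.8146, giving −¼ ln(0.8146) = 0.051265.
d = 0.331115 + 0.051265 = 0.382380.

0.38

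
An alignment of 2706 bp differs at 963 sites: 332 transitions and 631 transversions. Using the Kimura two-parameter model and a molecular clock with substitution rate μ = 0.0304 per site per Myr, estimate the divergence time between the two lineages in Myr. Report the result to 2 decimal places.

P = 332/2706 ≈ 0.12269 and Q = 631/2706 ≈ 0.233186.
Under the Kimura two-parameter model, d = −½ ln(1 − 2P − Q) − ¼ ln(1 − 2Q).
1 − 2P − Q = 0.521434, giving −½ ln(0.521434) = 0.325586.
1 − 2Q = 0.533628, giving −¼ ln(0.533628) = 0.157014.
d = 0.325586 + 0.157014 = 0.482600.
Under a molecular clock d = 2μt, so t = d/(2μ) = 0.482600 / (2 × 0.0304) = 7.94 Myr.

7.94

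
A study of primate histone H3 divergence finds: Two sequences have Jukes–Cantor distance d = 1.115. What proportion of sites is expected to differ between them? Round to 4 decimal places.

p = (3/4)(1 − e^(−4d/3)) = 0.75 × (1 − e^(-1.486667)) = 0.75 × (1 − 0.226125) = 0.580406.

0.5804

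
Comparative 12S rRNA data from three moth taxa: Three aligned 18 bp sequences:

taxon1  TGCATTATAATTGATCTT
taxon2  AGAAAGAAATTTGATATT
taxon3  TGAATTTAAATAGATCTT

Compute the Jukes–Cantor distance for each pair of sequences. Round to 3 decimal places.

d(taxon1,taxon2) = 0.548, d(taxon1,taxon3) = 0.264, d(taxon2,taxon3) = 0.548

taxon1–taxon2: 7/18 sites differ → p ≈ 0.388889, d = −0.75 ln(1 − 0.518519) = 0.548166 ≈ 0.548.
taxon1–taxon3: 4/18 sites differ → p ≈ 0.222222, d = −0.75 ln(1 − 0.296296) = 0.263548 ≈ 0.264.
taxon2–taxon3: 7/18 sites differ → p ≈ 0.388889, d = −0.75 ln(1 − 0.518519) = 0.548166 ≈ 0.548.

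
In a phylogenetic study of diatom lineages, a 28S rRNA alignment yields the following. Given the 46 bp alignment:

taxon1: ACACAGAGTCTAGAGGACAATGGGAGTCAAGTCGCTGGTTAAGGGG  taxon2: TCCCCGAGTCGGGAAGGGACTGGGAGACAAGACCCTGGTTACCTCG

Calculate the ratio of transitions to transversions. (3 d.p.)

0.231

Transitions are A↔G and C↔T; transversions are all other mismatches.
Transitions: 3. Transversions: 13.
R = 3/13 = 0.230769… ≈ 0.231 (to 3 d.p.).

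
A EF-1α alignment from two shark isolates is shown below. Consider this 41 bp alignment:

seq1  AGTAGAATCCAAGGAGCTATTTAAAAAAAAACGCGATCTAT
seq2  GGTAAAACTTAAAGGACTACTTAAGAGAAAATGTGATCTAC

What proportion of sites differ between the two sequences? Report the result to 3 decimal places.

The sequences differ at 14 of 41 positions.
p = 14/41 = 0.341463… ≈ 0.341 (to 3 d.p.).

0.341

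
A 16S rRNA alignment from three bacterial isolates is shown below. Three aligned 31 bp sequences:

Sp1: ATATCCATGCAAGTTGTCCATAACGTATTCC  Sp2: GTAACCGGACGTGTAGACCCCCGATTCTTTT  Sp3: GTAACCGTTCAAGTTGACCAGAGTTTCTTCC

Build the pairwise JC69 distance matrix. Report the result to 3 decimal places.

d(Sp1,Sp2) = 1.116, d(Sp1,Sp3) = 0.422, d(Sp2,Sp3) = 0.481

Sp1–Sp2: 18/31 sites differ → p ≈ 0.580645, d = −0.75 ln(1 − 0.774193) = 1.116056 ≈ 1.116.
Sp1–Sp3: 10/31 sites differ → p ≈ 0.322581, d = −0.75 ln(1 − 0.430108) = 0.421731 ≈ 0.422.
Sp2–Sp3: 11/31 sites differ → p ≈ 0.354839, d = −0.75 ln(1 − 0.473119) = 0.480585 ≈ 0.481.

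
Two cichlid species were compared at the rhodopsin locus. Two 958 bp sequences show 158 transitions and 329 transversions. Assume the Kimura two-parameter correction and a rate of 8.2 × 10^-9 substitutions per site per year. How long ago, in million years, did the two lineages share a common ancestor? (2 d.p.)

P = 158/958 ≈ 0.164927 and Q = 329/958 ≈ 0.343424.
Under the Kimura two-parameter model, d = −½ ln(1 − 2P − Q) − ¼ ln(1 − 2Q).
1 − 2P − Q = 0.326722, giving −½ ln(0.326722) = 0.559323.
1 − 2Q = 0.313152, giving −¼ ln(0.313152) = 0.290267.
d = 0.559323 + 0.290267 = 0.849590.
Under a molecular clock d = 2μt, so t = d/(2μ) = 0.849590 / (2 × 8.2 × 10^-9) = 51.80 million years.

51.80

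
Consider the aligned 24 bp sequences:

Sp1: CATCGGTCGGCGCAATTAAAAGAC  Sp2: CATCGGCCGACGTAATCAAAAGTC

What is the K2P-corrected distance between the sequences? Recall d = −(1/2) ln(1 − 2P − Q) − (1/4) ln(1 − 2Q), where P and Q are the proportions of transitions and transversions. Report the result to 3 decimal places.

0.257

Of 24 sites, 4 differences are transitions and 1 are transversions, so P = 4/24 ≈ 0.166667 and Q = 1/24 ≈ 0.041667.
Under the Kimura two-parameter model, d = −½ ln(1 − 2P − Q) − ¼ ln(1 − 2Q).
1 − 2P − Q = 0.624999, giving −½ ln(0.624999) = 0.235003.
1 − 2Q = 0.916666, giving −¼ ln(0.916666) = 0.021753.
d = 0.235003 + 0.021753 = 0.256756.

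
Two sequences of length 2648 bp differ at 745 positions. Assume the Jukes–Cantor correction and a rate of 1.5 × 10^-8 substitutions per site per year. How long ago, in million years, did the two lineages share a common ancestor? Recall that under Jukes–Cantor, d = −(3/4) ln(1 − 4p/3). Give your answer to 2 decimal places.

p = 745/2648 ≈ 0.281344.
d = −(3/4) ln(1 − 4p/3) = −0.75 ln(1 − 0.375125) = −0.75 ln(0.624875)
  = −0.75 × (-0.470204) = 0.352653 substitutions/site.
Under a molecular clock d = 2μt, so t = d/(2μ) = 0.352653 / (2 × 1.5 × 10^-8) = 11.76 million years.

11.76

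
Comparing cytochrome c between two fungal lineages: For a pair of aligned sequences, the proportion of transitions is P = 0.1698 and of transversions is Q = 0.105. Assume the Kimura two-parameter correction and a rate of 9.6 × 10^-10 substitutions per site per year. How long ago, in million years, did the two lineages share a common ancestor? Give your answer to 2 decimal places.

183.84

Under the Kimura two-parameter model, d = −½ ln(1 − 2P − Q) − ¼ ln(1 − 2Q).
1 − 2P − Q = 0.5554, giving −½ ln(0.5554) = 0.294033.
1 − 2Q = 0.79, giving −¼ ln(0.79) = 0.058931.
d = 0.294033 + 0.058931 = 0.352964.
Under a molecular clock d = 2μt, so t = d/(2μ) = 0.352964 / (2 × 9.6 × 10^-10) = 183.84 million years.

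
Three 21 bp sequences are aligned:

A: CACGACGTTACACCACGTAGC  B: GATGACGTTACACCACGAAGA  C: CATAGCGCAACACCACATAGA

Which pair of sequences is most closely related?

A–B: 4/21 differ, p = 0.190, d = 0.220.
A–C: 7/21 differ, p = 0.333, d = 0.441.
B–C: 7/21 differ, p = 0.333, d = 0.441.
The smallest distance is between A and B.

A and B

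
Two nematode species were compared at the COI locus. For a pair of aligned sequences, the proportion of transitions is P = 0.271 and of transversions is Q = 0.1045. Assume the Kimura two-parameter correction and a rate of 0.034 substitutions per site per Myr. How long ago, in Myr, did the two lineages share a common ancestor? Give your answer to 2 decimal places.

Under the Kimura two-parameter model, d = −½ ln(1 − 2P − Q) − ¼ ln(1 − 2Q).
1 − 2P − Q = 0.3535, giving −½ ln(0.3535) = 0.519936.
1 − 2Q = 0.791, giving −¼ ln(0.791) = 0.058614.
d = 0.519936 + 0.058614 = 0.578550.
Under a molecular clock d = 2μt, so t = d/(2μ) = 0.578550 / (2 × 0.034) = 8.51 Myr.

8.51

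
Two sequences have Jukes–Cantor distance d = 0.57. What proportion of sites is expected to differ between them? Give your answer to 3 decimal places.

p = (3/4)(1 − e^(−4d/3)) = 0.75 × (1 − e^(-0.76)) = 0.75 × (1 − 0.467666) = 0.399251.

0.399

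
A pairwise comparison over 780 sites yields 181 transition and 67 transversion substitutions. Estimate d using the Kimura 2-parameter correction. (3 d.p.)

0.446

P = 181/780 ≈ 0.232051 and Q = 67/780 ≈ 0.085897.
Under the Kimura two-parameter model, d = −½ ln(1 − 2P − Q) − ¼ ln(1 − 2Q).
1 − 2P − Q = 0.450001, giving −½ ln(0.450001) = 0.399253.
1 − 2Q = 0.828206, giving −¼ ln(0.828206) = 0.047123.
d = 0.399253 + 0.047123 = 0.446376.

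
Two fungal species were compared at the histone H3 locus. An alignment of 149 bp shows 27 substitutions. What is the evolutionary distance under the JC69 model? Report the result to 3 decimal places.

0.207

p = 27/149 ≈ 0.181208.
d = −(3/4) ln(1 − 4p/3) = −0.75 ln(1 − 0.241611) = −0.75 ln(0.758389)
  = −0.75 × (-0.276559) = 0.207419 substitutions/site.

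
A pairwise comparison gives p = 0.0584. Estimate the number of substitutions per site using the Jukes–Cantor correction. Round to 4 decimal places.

d = −(3/4) ln(1 − 4p/3) = −0.75 ln(1 − 0.077867) = −0.75 ln(0.922133)
  = −0.75 × (-0.081066) = 0.060800 substitutions/site.

0.0608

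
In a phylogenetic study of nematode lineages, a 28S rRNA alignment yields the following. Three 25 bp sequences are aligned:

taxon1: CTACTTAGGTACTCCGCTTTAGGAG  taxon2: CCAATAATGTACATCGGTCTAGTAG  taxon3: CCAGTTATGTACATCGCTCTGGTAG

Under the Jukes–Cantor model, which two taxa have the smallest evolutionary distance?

taxon2 and taxon3

taxon1–taxon2: 9/25 differ, p = 0.360, d = 0.490.
taxon1–taxon3: 8/25 differ, p = 0.320, d = 0.417.
taxon2–taxon3: 4/25 differ, p = 0.160, d = 0.180.
The smallest distance is between taxon2 and taxon3.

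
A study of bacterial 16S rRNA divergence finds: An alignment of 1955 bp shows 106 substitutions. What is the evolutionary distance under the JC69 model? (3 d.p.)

0.056

p = 106/1955 ≈ 0.05422.
d = −(3/4) ln(1 − 4p/3) = −0.75 ln(1 − 0.072293) = −0.75 ln(0.927707)
  = −0.75 × (-0.075039) = 0.056279 substitutions/site.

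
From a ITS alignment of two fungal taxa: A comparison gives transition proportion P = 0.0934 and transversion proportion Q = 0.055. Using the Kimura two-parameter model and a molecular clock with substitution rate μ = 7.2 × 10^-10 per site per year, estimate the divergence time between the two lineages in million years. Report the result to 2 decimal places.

116.35

Under the Kimura two-parameter model, d = −½ ln(1 − 2P − Q) − ¼ ln(1 − 2Q).
1 − 2P − Q = 0.7582, giving −½ ln(0.7582) = 0.138404.
1 − 2Q = 0.89, giving −¼ ln(0.89) = 0.029133.
d = 0.138404 + 0.029133 = 0.167537.
Under a molecular clock d = 2μt, so t = d/(2μ) = 0.167537 / (2 × 7.2 × 10^-10) = 116.35 million years.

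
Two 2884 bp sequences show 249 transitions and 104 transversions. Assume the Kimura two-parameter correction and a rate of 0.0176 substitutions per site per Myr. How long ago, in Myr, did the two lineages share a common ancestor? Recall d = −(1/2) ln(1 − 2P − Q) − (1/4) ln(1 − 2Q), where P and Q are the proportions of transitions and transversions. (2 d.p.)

3.86

P = 249/2884 ≈ 0.086338 and Q = 104/2884 ≈ 0.036061.
Under the Kimura two-parameter model, d = −½ ln(1 − 2P − Q) − ¼ ln(1 − 2Q).
1 − 2P − Q = 0.791263, giving −½ ln(0.791263) = 0.117062.
1 − 2Q = 0.927878, giving −¼ ln(0.927878) = 0.018714.
d = 0.117062 + 0.018714 = 0.135776.
Under a molecular clock d = 2μt, so t = d/(2μ) = 0.135776 / (2 × 0.0176) = 3.86 Myr.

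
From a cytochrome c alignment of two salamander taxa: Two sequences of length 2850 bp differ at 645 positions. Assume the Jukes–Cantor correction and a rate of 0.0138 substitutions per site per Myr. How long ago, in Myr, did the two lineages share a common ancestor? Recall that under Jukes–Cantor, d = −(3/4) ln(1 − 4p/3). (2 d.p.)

9.76

p = 645/2850 ≈ 0.226316.
d = −(3/4) ln(1 − 4p/3) = −0.75 ln(1 − 0.301755) = −0.75 ln(0.698245)
  = −0.75 × (-0.359185) = 0.269389 substitutions/site.
Under a molecular clock d = 2μt, so t = d/(2μ) = 0.269389 / (2 × 0.0138) = 9.76 Myr.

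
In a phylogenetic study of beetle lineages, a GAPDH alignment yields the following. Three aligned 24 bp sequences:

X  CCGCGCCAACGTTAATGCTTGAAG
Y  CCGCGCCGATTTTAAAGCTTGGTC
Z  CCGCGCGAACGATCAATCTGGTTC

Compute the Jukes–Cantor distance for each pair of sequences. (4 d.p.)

d(X,Y) = 0.3694, d(X,Z) = 0.5199, d(Y,Z) = 0.5199

X–Y: 7/24 sites differ → p ≈ 0.291667, d = −0.75 ln(1 − 0.388889) = 0.369358 ≈ 0.3694.
X–Z: 9/24 sites differ → p = 0.375, d = −0.75 ln(1 − 0.5) = 0.519860 ≈ 0.5199.
Y–Z: 9/24 sites differ → p = 0.375, d = −0.75 ln(1 − 0.5) = 0.519860 ≈ 0.5199.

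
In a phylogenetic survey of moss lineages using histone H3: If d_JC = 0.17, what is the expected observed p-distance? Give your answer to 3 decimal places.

p = (3/4)(1 − e^(−4d/3)) = 0.75 × (1 − e^(-0.226667)) = 0.75 × (1 − 0.797186) = 0.152111.

0.152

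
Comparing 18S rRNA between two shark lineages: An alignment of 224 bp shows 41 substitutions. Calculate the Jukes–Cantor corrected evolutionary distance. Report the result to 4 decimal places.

0.2098

p = 41/224 ≈ 0.183036.
d = −(3/4) ln(1 − 4p/3) = −0.75 ln(1 − 0.244048) = −0.75 ln(0.755952)
  = −0.75 × (-0.279777) = 0.209833 substitutions/site.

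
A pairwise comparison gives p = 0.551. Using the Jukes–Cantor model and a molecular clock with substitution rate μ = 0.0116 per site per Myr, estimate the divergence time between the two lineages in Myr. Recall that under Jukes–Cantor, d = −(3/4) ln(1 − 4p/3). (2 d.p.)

42.89

d = −(3/4) ln(1 − 4p/3) = −0.75 ln(1 − 0.734667) = −0.75 ln(0.265333)
  = −0.75 × (-1.326770) = 0.995078 substitutions/site.
Under a molecular clock d = 2μt, so t = d/(2μ) = 0.995078 / (2 × 0.0116) = 42.89 Myr.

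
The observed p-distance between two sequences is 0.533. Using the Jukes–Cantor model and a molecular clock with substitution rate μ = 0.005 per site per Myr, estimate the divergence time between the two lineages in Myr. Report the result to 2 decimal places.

93.01

d = −(3/4) ln(1 − 4p/3) = −0.75 ln(1 − 0.710667) = −0.75 ln(0.289333)
  = −0.75 × (-1.240177) = 0.930133 substitutions/site.
Under a molecular clock d = 2μt, so t = d/(2μ) = 0.930133 / (2 × 0.005) = 93.01 Myr.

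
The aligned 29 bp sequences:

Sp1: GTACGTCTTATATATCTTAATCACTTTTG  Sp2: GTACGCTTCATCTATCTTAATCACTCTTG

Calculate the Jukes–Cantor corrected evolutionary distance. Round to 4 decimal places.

0.1959

The sequences differ at 5 of 29 sites (6, 7, 9, 12, 26), so p = 5/29 ≈ 0.172414.
d = −(3/4) ln(1 − 4p/3) = −0.75 ln(1 − 0.229885) = −0.75 ln(0.770115)
  = −0.75 × (-0.261215) = 0.195911 substitutions/site.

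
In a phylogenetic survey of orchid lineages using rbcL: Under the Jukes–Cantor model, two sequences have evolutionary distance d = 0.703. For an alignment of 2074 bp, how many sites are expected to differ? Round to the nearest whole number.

946

Invert JC69: p = (3/4)(1 − e^(−4d/3)) = 0.75 × (1 − e^(-0.937333)) = 0.75 × (1 − 0.391671) = 0.456247.
Expected differing sites = pL ≈ 0.456247 × 2074 = 946.256278 ≈ 946.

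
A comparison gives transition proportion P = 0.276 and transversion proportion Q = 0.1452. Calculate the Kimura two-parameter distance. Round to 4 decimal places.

Under the Kimura two-parameter model, d = −½ ln(1 − 2P − Q) − ¼ ln(1 − 2Q).
1 − 2P − Q = 0.3028, giving −½ ln(0.3028) = 0.597341.
1 − 2Q = 0.7096, giving −¼ ln(0.7096) = 0.085763.
d = 0.597341 + 0.085763 = 0.683104.

0.6831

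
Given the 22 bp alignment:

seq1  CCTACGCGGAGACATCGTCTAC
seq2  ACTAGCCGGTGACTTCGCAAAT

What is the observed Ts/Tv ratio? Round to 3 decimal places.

0.286

Transitions are A↔G and C↔T; transversions are all other mismatches.
Transitions: 2. Transversions: 7.
R = 2/7 = 0.285714… ≈ 0.286 (to 3 d.p.).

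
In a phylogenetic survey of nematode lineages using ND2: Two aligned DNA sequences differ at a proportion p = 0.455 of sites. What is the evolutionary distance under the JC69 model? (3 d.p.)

d = −(3/4) ln(1 − 4p/3) = −0.75 ln(1 − 0.606667) = −0.75 ln(0.393333)
  = −0.75 × (-0.933099) = 0.699824 substitutions/site.

0.700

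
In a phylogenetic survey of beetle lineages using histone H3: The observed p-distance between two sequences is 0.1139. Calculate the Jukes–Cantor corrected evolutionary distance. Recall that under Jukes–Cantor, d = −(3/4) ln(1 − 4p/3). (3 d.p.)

0.124

d = −(3/4) ln(1 − 4p/3) = −0.75 ln(1 − 0.151867) = −0.75 ln(0.848133)
  = −0.75 × (-0.164718) = 0.123539 substitutions/site.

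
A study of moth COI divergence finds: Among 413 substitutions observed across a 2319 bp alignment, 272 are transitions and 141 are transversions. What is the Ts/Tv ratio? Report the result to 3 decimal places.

1.929

R = 272/141 = 1.929078… ≈ 1.929 (to 3 d.p.).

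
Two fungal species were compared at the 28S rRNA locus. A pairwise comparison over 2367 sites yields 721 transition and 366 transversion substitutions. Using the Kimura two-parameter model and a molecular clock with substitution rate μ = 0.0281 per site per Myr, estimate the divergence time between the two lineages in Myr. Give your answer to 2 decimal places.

14.49

P = 721/2367 ≈ 0.304605 and Q = 366/2367 ≈ 0.154626.
Under the Kimura two-parameter model, d = −½ ln(1 − 2P − Q) − ¼ ln(1 − 2Q).
1 − 2P − Q = 0.236164, giving −½ ln(0.236164) = 0.721614.
1 − 2Q = 0.690748, giving −¼ ln(0.690748) = 0.092495.
d = 0.721614 + 0.092495 = 0.814109.
Under a molecular clock d = 2μt, so t = d/(2μ) = 0.814109 / (2 × 0.0281) = 14.49 Myr.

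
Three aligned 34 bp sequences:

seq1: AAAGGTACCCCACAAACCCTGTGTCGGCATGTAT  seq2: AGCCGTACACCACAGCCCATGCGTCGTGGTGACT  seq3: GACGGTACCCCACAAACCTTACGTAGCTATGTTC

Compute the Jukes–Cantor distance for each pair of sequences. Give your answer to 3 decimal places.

seq1–seq2: 13/34 sites differ → p ≈ 0.382353, d = −0.75 ln(1 − 0.509804) = 0.534712 ≈ 0.535.
seq1–seq3: 10/34 sites differ → p ≈ 0.294118, d = −0.75 ln(1 − 0.392157) = 0.373379 ≈ 0.373.
seq2–seq3: 15/34 sites differ → p ≈ 0.441176, d = −0.75 ln(1 − 0.588235) = 0.665477 ≈ 0.665.

d(seq1,seq2) = 0.535, d(seq1,seq3) = 0.373, d(seq2,seq3) = 0.665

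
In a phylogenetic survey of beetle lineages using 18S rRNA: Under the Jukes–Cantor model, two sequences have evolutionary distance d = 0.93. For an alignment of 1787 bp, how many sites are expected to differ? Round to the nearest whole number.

Invert JC69: p = (3/4)(1 − e^(−4d/3)) = 0.75 × (1 − e^(-1.24)) = 0.75 × (1 − 0.289384) = 0.532962.
Expected differing sites = pL ≈ 0.532962 × 1787 = 952.403094 ≈ 952.

952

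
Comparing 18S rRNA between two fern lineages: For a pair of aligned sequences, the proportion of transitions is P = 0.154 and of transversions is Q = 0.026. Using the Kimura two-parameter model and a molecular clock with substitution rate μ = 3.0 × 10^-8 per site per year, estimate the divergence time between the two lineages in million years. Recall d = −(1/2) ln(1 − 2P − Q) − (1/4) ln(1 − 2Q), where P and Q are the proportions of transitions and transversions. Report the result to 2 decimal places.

3.61

Under the Kimura two-parameter model, d = −½ ln(1 − 2P − Q) − ¼ ln(1 − 2Q).
1 − 2P − Q = 0.666, giving −½ ln(0.666) = 0.203233.
1 − 2Q = 0.948, giving −¼ ln(0.948) = 0.013350.
d = 0.203233 + 0.013350 = 0.216583.
Under a molecular clock d = 2μt, so t = d/(2μ) = 0.216583 / (2 × 3.0 × 10^-8) = 3.61 million years.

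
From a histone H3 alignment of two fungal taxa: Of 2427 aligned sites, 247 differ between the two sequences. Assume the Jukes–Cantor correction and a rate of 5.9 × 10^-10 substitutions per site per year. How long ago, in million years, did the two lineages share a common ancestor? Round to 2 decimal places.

p = 247/2427 ≈ 0.101772.
d = −(3/4) ln(1 − 4p/3) = −0.75 ln(1 − 0.135696) = −0.75 ln(0.864304)
  = −0.75 × (-0.145831) = 0.109373 substitutions/site.
Under a molecular clock d = 2μt, so t = d/(2μ) = 0.109373 / (2 × 5.9 × 10^-10) = 92.69 million years.

92.69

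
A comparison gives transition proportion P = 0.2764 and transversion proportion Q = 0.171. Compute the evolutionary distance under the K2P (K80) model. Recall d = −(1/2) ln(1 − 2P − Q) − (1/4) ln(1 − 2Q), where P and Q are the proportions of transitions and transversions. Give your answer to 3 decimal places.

0.748

Under the Kimura two-parameter model, d = −½ ln(1 − 2P − Q) − ¼ ln(1 − 2Q).
1 − 2P − Q = 0.2762, giving −½ ln(0.2762) = 0.643315.
1 − 2Q = 0.658, giving −¼ ln(0.658) = 0.104638.
d = 0.643315 + 0.104638 = 0.747953.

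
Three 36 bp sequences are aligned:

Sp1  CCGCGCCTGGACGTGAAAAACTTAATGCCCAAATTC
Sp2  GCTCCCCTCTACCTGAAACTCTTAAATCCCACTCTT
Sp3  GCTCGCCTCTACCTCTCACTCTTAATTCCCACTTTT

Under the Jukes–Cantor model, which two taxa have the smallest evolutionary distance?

Sp1–Sp2: 14/36 differ, p = 0.389, d = 0.548.
Sp1–Sp3: 14/36 differ, p = 0.389, d = 0.548.
Sp2–Sp3: 6/36 differ, p = 0.167, d = 0.188.
The smallest distance is between Sp2 and Sp3.

Sp2 and Sp3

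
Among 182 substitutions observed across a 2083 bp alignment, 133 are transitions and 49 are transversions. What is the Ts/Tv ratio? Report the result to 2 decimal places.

2.71

R = 133/49 = 2.714285… ≈ 2.71 (to 2 d.p.).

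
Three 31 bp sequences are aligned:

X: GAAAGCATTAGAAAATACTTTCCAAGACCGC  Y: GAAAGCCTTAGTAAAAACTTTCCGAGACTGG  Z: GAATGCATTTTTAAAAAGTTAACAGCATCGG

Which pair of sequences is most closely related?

X–Y: 6/31 differ, p = 0.194, d = 0.224.
X–Z: 12/31 differ, p = 0.387, d = 0.544.
Y–Z: 12/31 differ, p = 0.387, d = 0.544.
The smallest distance is between X and Y.

X and Y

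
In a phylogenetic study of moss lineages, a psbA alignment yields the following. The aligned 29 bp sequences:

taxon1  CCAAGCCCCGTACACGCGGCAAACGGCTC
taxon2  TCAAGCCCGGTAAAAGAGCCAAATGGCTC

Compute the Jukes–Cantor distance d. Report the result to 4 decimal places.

The sequences differ at 7 of 29 sites (1, 9, 13, 15, 17, 19, 24), so p = 7/29 ≈ 0.241379.
d = −(3/4) ln(1 − 4p/3) = −0.75 ln(1 − 0.321839) = −0.75 ln(0.678161)
  = −0.75 × (-0.388371) = 0.291278 substitutions/site.

0.2913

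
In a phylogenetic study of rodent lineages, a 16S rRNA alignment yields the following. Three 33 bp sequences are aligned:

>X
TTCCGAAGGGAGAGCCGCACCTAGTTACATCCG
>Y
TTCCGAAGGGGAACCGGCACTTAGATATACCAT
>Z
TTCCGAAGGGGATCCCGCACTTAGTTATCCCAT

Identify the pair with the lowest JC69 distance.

X–Y: 10/33 differ, p = 0.303, d = 0.388.
X–Z: 10/33 differ, p = 0.303, d = 0.388.
Y–Z: 4/33 differ, p = 0.121, d = 0.132.
The smallest distance is between Y and Z.

Y and Z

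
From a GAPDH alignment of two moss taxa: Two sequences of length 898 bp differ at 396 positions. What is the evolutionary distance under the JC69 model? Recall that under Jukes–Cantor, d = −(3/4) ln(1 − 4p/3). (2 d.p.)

0.67

p = 396/898 ≈ 0.44098.
d = −(3/4) ln(1 − 4p/3) = −0.75 ln(1 − 0.587973) = −0.75 ln(0.412027)
  = −0.75 × (-0.886666) = 0.665000 substitutions/site.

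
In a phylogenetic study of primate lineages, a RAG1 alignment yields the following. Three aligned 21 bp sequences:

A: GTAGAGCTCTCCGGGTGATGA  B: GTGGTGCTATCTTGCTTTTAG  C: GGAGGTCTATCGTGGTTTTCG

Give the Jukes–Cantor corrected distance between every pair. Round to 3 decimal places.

d(A,B) = 0.756, d(A,C) = 0.756, d(B,C) = 0.441

A–B: 10/21 sites differ → p ≈ 0.47619, d = −0.75 ln(1 − 0.63492) = 0.755729 ≈ 0.756.
A–C: 10/21 sites differ → p ≈ 0.47619, d = −0.75 ln(1 − 0.63492) = 0.755729 ≈ 0.756.
B–C: 7/21 sites differ → p ≈ 0.333333, d = −0.75 ln(1 − 0.444444) = 0.440839 ≈ 0.441.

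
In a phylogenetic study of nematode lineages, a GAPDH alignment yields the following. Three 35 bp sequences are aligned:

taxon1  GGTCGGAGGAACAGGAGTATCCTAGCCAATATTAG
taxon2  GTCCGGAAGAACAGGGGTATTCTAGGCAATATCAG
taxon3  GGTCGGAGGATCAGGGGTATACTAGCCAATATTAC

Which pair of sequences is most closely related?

taxon1–taxon2: 7/35 differ, p = 0.200, d = 0.233.
taxon1–taxon3: 4/35 differ, p = 0.114, d = 0.124.
taxon2–taxon3: 8/35 differ, p = 0.229, d = 0.273.
The smallest distance is between taxon1 and taxon3.

taxon1 and taxon3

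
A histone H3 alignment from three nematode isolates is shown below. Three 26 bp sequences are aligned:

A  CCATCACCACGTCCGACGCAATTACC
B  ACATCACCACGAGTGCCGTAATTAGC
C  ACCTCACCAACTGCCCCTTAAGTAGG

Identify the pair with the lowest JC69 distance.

A–B: 7/26 differ, p = 0.269, d = 0.334.
A–C: 12/26 differ, p = 0.462, d = 0.717.
B–C: 9/26 differ, p = 0.346, d = 0.464.
The smallest distance is between A and B.

A and B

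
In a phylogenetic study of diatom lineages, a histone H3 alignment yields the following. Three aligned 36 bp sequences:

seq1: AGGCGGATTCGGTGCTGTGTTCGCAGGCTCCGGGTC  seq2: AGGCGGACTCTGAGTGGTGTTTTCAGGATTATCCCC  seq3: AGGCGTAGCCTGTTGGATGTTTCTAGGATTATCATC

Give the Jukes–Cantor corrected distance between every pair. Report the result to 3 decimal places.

seq1–seq2: 14/36 sites differ → p ≈ 0.388889, d = −0.75 ln(1 − 0.518519) = 0.548166 ≈ 0.548.
seq1–seq3: 17/36 sites differ → p ≈ 0.472222, d = −0.75 ln(1 − 0.629629) = 0.744938 ≈ 0.745.
seq2–seq3: 11/36 sites differ → p ≈ 0.305556, d = −0.75 ln(1 − 0.407408) = 0.392437 ≈ 0.392.

d(seq1,seq2) = 0.548, d(seq1,seq3) = 0.745, d(seq2,seq3) = 0.392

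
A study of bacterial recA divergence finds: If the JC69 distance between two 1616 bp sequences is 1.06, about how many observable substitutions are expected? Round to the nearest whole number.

Invert JC69: p = (3/4)(1 − e^(−4d/3)) = 0.75 × (1 − e^(-1.413333)) = 0.75 × (1 − 0.243331) = 0.567502.
Expected differing sites = pL ≈ 0.567502 × 1616 = 917.083232 ≈ 917.

917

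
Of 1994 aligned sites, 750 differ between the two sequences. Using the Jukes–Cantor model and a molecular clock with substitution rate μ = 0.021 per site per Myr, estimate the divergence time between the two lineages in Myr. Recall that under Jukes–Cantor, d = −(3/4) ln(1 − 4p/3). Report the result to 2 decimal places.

12.43

p = 750/1994 ≈ 0.376128.
d = −(3/4) ln(1 − 4p/3) = −0.75 ln(1 − 0.501504) = −0.75 ln(0.498496)
  = −0.75 × (-0.696160) = 0.522120 substitutions/site.
Under a molecular clock d = 2μt, so t = d/(2μ) = 0.522120 / (2 × 0.021) = 12.43 Myr.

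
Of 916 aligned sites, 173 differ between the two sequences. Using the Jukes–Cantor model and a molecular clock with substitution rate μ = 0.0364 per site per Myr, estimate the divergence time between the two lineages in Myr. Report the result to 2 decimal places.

p = 173/916 ≈ 0.188865.
d = −(3/4) ln(1 − 4p/3) = −0.75 ln(1 − 0.25182) = −0.75 ln(0.74818)
  = −0.75 × (-0.290112) = 0.217584 substitutions/site.
Under a molecular clock d = 2μt, so t = d/(2μ) = 0.217584 / (2 × 0.0364) = 2.99 Myr.

2.99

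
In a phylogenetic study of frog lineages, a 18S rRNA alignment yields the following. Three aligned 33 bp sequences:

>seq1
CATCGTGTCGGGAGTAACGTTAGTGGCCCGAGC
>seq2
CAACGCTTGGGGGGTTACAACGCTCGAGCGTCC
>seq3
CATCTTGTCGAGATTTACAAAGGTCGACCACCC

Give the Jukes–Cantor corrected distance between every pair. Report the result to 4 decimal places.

seq1–seq2: 16/33 sites differ → p ≈ 0.484848, d = −0.75 ln(1 − 0.646464) = 0.779827 ≈ 0.7798.
seq1–seq3: 13/33 sites differ → p ≈ 0.393939, d = −0.75 ln(1 − 0.525252) = 0.558728 ≈ 0.5587.
seq2–seq3: 13/33 sites differ → p ≈ 0.393939, d = −0.75 ln(1 − 0.525252) = 0.558728 ≈ 0.5587.

d(seq1,seq2) = 0.7798, d(seq1,seq3) = 0.5587, d(seq2,seq3) = 0.5587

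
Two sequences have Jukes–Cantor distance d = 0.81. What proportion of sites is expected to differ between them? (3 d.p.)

p = (3/4)(1 − e^(−4d/3)) = 0.75 × (1 − e^(-1.08)) = 0.75 × (1 − 0.339596) = 0.495303.

0.495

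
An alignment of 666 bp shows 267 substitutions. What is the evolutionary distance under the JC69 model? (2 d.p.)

p = 267/666 ≈ 0.400901.
d = −(3/4) ln(1 − 4p/3) = −0.75 ln(1 − 0.534535) = −0.75 ln(0.465465)
  = −0.75 × (-0.764718) = 0.573539 substitutions/site.

0.57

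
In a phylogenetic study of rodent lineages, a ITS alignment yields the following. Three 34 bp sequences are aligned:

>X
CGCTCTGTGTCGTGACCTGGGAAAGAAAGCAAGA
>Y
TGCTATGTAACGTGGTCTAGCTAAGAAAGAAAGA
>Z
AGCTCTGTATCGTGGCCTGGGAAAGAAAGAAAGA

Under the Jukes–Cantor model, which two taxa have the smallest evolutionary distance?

X and Z

X–Y: 10/34 differ, p = 0.294, d = 0.373.
X–Z: 4/34 differ, p = 0.118, d = 0.128.
Y–Z: 7/34 differ, p = 0.206, d = 0.241.
The smallest distance is between X and Z.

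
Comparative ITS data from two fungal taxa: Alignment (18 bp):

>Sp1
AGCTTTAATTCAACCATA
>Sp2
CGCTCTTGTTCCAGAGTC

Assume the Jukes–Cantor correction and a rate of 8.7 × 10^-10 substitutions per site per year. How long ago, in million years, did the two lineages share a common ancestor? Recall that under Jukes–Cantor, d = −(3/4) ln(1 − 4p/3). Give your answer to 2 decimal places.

473.54

The sequences differ at 9 of 18 sites (1, 5, 7, 8, 12, 14, 15, 16, 18), so p = 9/18 = 0.5.
d = −(3/4) ln(1 − 4p/3) = −0.75 ln(1 − 0.666667) = −0.75 ln(0.333333)
  = −0.75 × (-1.098613) = 0.823960 substitutions/site.
Under a molecular clock d = 2μt, so t = d/(2μ) = 0.823960 / (2 × 8.7 × 10^-10) = 473.54 million years.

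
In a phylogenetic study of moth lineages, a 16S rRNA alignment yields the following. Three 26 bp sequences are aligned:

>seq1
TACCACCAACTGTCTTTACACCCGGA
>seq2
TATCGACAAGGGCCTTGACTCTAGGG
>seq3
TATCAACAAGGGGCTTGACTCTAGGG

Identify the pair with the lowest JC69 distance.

seq1–seq2: 11/26 differ, p = 0.423, d = 0.623.
seq1–seq3: 10/26 differ, p = 0.385, d = 0.539.
seq2–seq3: 2/26 differ, p = 0.077, d = 0.081.
The smallest distance is between seq2 and seq3.

seq2 and seq3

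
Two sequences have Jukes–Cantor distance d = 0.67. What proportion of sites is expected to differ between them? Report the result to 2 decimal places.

0.44

p = (3/4)(1 − e^(−4d/3)) = 0.75 × (1 − e^(-0.893333)) = 0.75 × (1 − 0.409289) = 0.443033.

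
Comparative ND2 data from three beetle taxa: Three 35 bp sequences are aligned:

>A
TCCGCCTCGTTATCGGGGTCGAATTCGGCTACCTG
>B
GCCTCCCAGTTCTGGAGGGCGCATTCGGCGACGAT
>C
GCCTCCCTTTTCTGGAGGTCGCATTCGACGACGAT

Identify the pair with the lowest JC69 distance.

A–B: 13/35 differ, p = 0.371, d = 0.513.
A–C: 14/35 differ, p = 0.400, d = 0.572.
B–C: 4/35 differ, p = 0.114, d = 0.124.
The smallest distance is between B and C.

B and C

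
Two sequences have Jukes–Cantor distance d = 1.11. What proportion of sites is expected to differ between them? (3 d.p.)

p = (3/4)(1 − e^(−4d/3)) = 0.75 × (1 − e^(-1.48)) = 0.75 × (1 − 0.227638) = 0.579272.

0.579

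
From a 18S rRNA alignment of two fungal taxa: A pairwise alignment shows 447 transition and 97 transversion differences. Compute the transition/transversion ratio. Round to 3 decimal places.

R = 447/97 = 4.608247… ≈ 4.608 (to 3 d.p.).

4.608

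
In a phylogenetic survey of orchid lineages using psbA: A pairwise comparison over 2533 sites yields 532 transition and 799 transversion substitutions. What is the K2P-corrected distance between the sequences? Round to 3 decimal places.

0.914

P = 532/2533 ≈ 0.210028 and Q = 799/2533 ≈ 0.315436.
Under the Kimura two-parameter model, d = −½ ln(1 − 2P − Q) − ¼ ln(1 − 2Q).
1 − 2P − Q = 0.264508, giving −½ ln(0.264508) = 0.664942.
1 − 2Q = 0.369128, giving −¼ ln(0.369128) = 0.249153.
d = 0.664942 + 0.249153 = 0.914095.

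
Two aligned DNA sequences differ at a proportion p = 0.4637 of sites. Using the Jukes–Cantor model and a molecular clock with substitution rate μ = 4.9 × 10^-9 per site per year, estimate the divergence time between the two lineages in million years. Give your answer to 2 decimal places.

d = −(3/4) ln(1 − 4p/3) = −0.75 ln(1 − 0.618267) = −0.75 ln(0.381733)
  = −0.75 × (-0.963034) = 0.722276 substitutions/site.
Under a molecular clock d = 2μt, so t = d/(2μ) = 0.722276 / (2 × 4.9 × 10^-9) = 73.70 million years.

73.70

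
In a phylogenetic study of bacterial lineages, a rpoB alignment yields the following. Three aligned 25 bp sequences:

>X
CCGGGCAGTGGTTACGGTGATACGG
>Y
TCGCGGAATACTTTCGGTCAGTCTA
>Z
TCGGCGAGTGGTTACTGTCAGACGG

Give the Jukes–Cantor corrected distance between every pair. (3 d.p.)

d(X,Y) = 0.766, d(X,Z) = 0.289, d(Y,Z) = 0.572

X–Y: 12/25 sites differ → p = 0.48, d = −0.75 ln(1 − 0.64) = 0.766238 ≈ 0.766.
X–Z: 6/25 sites differ → p = 0.24, d = −0.75 ln(1 − 0.32) = 0.289247 ≈ 0.289.
Y–Z: 10/25 sites differ → p = 0.4, d = −0.75 ln(1 − 0.533333) = 0.571605 ≈ 0.572.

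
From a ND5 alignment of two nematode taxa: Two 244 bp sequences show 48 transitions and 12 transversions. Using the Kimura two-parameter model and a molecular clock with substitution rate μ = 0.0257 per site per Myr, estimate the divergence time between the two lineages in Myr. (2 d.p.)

6.19

P = 48/244 ≈ 0.196721 and Q = 12/244 ≈ 0.04918.
Under the Kimura two-parameter model, d = −½ ln(1 − 2P − Q) − ¼ ln(1 − 2Q).
1 − 2P − Q = 0.557378, giving −½ ln(0.557378) = 0.292256.
1 − 2Q = 0.90164, giving −¼ ln(0.90164) = 0.025885.
d = 0.292256 + 0.025885 = 0.318141.
Under a molecular clock d = 2μt, so t = d/(2μ) = 0.318141 / (2 × 0.0257) = 6.19 Myr.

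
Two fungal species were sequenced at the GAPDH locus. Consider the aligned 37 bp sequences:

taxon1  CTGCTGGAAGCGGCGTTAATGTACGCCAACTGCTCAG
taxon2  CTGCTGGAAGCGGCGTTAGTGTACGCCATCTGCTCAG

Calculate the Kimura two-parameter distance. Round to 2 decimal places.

0.06

Of 37 sites, 1 differences are transitions and 1 are transversions, so P = 1/37 ≈ 0.027027 and Q = 1/37 ≈ 0.027027.
Under the Kimura two-parameter model, d = −½ ln(1 − 2P − Q) − ¼ ln(1 − 2Q).
1 − 2P − Q = 0.918919, giving −½ ln(0.918919) = 0.042279.
1 − 2Q = 0.945946, giving −¼ ln(0.945946) = 0.013892.
d = 0.042279 + 0.013892 = 0.056171.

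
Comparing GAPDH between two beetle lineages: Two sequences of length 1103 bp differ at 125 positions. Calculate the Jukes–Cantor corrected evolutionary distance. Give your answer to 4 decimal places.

p = 125/1103 ≈ 0.113327.
d = −(3/4) ln(1 − 4p/3) = −0.75 ln(1 − 0.151103) = −0.75 ln(0.848897)
  = −0.75 × (-0.163817) = 0.122863 substitutions/site.

0.1229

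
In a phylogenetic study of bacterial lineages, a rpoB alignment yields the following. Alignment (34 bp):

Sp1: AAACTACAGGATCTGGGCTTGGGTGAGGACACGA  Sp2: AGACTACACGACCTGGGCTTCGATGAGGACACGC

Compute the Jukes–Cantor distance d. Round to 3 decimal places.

0.201

The sequences differ at 6 of 34 sites (2, 9, 12, 21, 23, 34), so p = 6/34 ≈ 0.176471.
d = −(3/4) ln(1 − 4p/3) = −0.75 ln(1 − 0.235295) = −0.75 ln(0.764705)
  = −0.75 × (-0.268265) = 0.201199 substitutions/site.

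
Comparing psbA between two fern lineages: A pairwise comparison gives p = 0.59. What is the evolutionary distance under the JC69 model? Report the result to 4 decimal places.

1.1587

d = −(3/4) ln(1 − 4p/3) = −0.75 ln(1 − 0.786667) = −0.75 ln(0.213333)
  = −0.75 × (-1.544901) = 1.158676 substitutions/site.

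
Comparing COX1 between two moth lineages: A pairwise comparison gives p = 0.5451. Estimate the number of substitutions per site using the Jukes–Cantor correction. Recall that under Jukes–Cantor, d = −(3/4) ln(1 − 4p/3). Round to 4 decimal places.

0.9732

d = −(3/4) ln(1 − 4p/3) = −0.75 ln(1 − 0.7268) = −0.75 ln(0.2732)
  = −0.75 × (-1.297551) = 0.973163 substitutions/site.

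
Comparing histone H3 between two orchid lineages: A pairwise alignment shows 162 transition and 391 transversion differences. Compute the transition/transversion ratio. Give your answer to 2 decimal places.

0.41

R = 162/391 = 0.414322… ≈ 0.41 (to 2 d.p.).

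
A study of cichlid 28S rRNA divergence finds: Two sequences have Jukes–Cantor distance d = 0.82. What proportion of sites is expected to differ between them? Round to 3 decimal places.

p = (3/4)(1 − e^(−4d/3)) = 0.75 × (1 − e^(-1.093333)) = 0.75 × (1 − 0.335098) = 0.498677.

0.499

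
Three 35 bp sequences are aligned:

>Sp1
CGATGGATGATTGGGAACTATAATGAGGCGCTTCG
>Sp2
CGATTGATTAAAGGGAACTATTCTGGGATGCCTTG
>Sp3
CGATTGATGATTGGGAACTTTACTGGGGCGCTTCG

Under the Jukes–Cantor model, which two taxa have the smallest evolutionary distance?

Sp1 and Sp3

Sp1–Sp2: 11/35 differ, p = 0.314, d = 0.407.
Sp1–Sp3: 4/35 differ, p = 0.114, d = 0.124.
Sp2–Sp3: 9/35 differ, p = 0.257, d = 0.315.
The smallest distance is between Sp1 and Sp3.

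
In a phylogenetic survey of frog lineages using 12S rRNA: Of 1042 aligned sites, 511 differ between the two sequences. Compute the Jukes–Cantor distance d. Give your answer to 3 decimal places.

0.796

p = 511/1042 ≈ 0.490403.
d = −(3/4) ln(1 − 4p/3) = −0.75 ln(1 − 0.653871) = −0.75 ln(0.346129)
  = −0.75 × (-1.060944) = 0.795708 substitutions/site.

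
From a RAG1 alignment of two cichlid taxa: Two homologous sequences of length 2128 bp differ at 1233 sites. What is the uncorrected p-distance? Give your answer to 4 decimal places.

0.5794

p = 1233/2128 = 0.579417… ≈ 0.5794 (to 4 d.p.).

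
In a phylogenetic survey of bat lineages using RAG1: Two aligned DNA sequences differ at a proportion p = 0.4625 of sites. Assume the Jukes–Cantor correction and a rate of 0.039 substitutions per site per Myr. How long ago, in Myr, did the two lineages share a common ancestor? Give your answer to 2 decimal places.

9.22

d = −(3/4) ln(1 − 4p/3) = −0.75 ln(1 − 0.616667) = −0.75 ln(0.383333)
  = −0.75 × (-0.958851) = 0.719138 substitutions/site.
Under a molecular clock d = 2μt, so t = d/(2μ) = 0.719138 / (2 × 0.039) = 9.22 Myr.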